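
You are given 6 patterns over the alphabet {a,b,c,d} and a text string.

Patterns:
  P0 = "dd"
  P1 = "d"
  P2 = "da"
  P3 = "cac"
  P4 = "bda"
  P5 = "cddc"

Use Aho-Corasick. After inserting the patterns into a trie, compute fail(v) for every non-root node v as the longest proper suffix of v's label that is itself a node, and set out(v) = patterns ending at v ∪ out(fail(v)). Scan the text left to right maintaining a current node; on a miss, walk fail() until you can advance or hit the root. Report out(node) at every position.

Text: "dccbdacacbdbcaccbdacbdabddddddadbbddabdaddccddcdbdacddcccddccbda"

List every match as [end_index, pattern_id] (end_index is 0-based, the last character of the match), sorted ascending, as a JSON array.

Construct AC machine:
Trie (insert patterns):
  0='ε' goto b→7 c→4 d→1
  1='d' goto a→3 d→2  [P1 ends]
  2='dd' goto ·  [P0 ends]
  3='da' goto ·  [P2 ends]
  4='c' goto a→5 d→10
  5='ca' goto c→6
  6='cac' goto ·  [P3 ends]
  7='b' goto d→8
  8='bd' goto a→9
  9='bda' goto ·  [P4 ends]
  10='cd' goto d→11
  11='cdd' goto c→12
  12='cddc' goto ·  [P5 ends]

BFS fail/out derivation:
  fail(1) 'd': from fail(0)=0 chase 'd': 0 ⇒ 0;  out={1}∪out(0)={1}
  fail(4) 'c': from fail(0)=0 chase 'c': 0 ⇒ 0;  out=∅∪out(0)=∅
  fail(7) 'b': from fail(0)=0 chase 'b': 0 ⇒ 0;  out=∅∪out(0)=∅
  fail(2) 'dd': from fail(1)=0 chase 'd': 0 ⇒ 1;  out={0}∪out(1)={0,1}
  fail(3) 'da': from fail(1)=0 chase 'a': 0 ⇒ 0;  out={2}∪out(0)={2}
  fail(5) 'ca': from fail(4)=0 chase 'a': 0 ⇒ 0;  out=∅∪out(0)=∅
  fail(8) 'bd': from fail(7)=0 chase 'd': 0 ⇒ 1;  out=∅∪out(1)={1}
  fail(10) 'cd': from fail(4)=0 chase 'd': 0 ⇒ 1;  out=∅∪out(1)={1}
  fail(6) 'cac': from fail(5)=0 chase 'c': 0 ⇒ 4;  out={3}∪out(4)={3}
  fail(9) 'bda': from fail(8)=1 chase 'a': 1 ⇒ 3;  out={4}∪out(3)={2,4}
  fail(11) 'cdd': from fail(10)=1 chase 'd': 1 ⇒ 2;  out=∅∪out(2)={0,1}
  fail(12) 'cddc': from fail(11)=2 chase 'c': 2→1→0 ⇒ 4;  out={5}∪out(4)={5}

Text stream:
pos 0 'd': at 1  emit P1@[0:0]
pos 1 'c': at 4 (fail-walked)
pos 2 'c': at 4 (fail-walked)
pos 3 'b': at 7 (fail-walked)
pos 4 'd': at 8  emit P1@[4:4]
pos 5 'a': at 9  emit P2@[4:5],P4@[3:5]
pos 6 'c': at 4 (fail-walked)
pos 7 'a': at 5
pos 8 'c': at 6  emit P3@[6:8]
pos 9 'b': at 7 (fail-walked)
pos 10 'd': at 8  emit P1@[10:10]
pos 11 'b': at 7 (fail-walked)
pos 12 'c': at 4 (fail-walked)
pos 13 'a': at 5
pos 14 'c': at 6  emit P3@[12:14]
pos 15 'c': at 4 (fail-walked)
pos 16 'b': at 7 (fail-walked)
pos 17 'd': at 8  emit P1@[17:17]
pos 18 'a': at 9  emit P2@[17:18],P4@[16:18]
pos 19 'c': at 4 (fail-walked)
pos 20 'b': at 7 (fail-walked)
pos 21 'd': at 8  emit P1@[21:21]
pos 22 'a': at 9  emit P2@[21:22],P4@[20:22]
pos 23 'b': at 7 (fail-walked)
pos 24 'd': at 8  emit P1@[24:24]
pos 25 'd': at 2 (fail-walked)  emit P0@[24:25],P1@[25:25]
pos 26 'd': at 2 (fail-walked)  emit P0@[25:26],P1@[26:26]
pos 27 'd': at 2 (fail-walked)  emit P0@[26:27],P1@[27:27]
pos 28 'd': at 2 (fail-walked)  emit P0@[27:28],P1@[28:28]
pos 29 'd': at 2 (fail-walked)  emit P0@[28:29],P1@[29:29]
pos 30 'a': at 3 (fail-walked)  emit P2@[29:30]
pos 31 'd': at 1 (fail-walked)  emit P1@[31:31]
pos 32 'b': at 7 (fail-walked)
pos 33 'b': at 7 (fail-walked)
pos 34 'd': at 8  emit P1@[34:34]
pos 35 'd': at 2 (fail-walked)  emit P0@[34:35],P1@[35:35]
pos 36 'a': at 3 (fail-walked)  emit P2@[35:36]
pos 37 'b': at 7 (fail-walked)
pos 38 'd': at 8  emit P1@[38:38]
pos 39 'a': at 9  emit P2@[38:39],P4@[37:39]
pos 40 'd': at 1 (fail-walked)  emit P1@[40:40]
pos 41 'd': at 2  emit P0@[40:41],P1@[41:41]
pos 42 'c': at 4 (fail-walked)
pos 43 'c': at 4 (fail-walked)
pos 44 'd': at 10  emit P1@[44:44]
pos 45 'd': at 11  emit P0@[44:45],P1@[45:45]
pos 46 'c': at 12  emit P5@[43:46]
pos 47 'd': at 10 (fail-walked)  emit P1@[47:47]
pos 48 'b': at 7 (fail-walked)
pos 49 'd': at 8  emit P1@[49:49]
pos 50 'a': at 9  emit P2@[49:50],P4@[48:50]
pos 51 'c': at 4 (fail-walked)
pos 52 'd': at 10  emit P1@[52:52]
pos 53 'd': at 11  emit P0@[52:53],P1@[53:53]
pos 54 'c': at 12  emit P5@[51:54]
pos 55 'c': at 4 (fail-walked)
pos 56 'c': at 4 (fail-walked)
pos 57 'd': at 10  emit P1@[57:57]
pos 58 'd': at 11  emit P0@[57:58],P1@[58:58]
pos 59 'c': at 12  emit P5@[56:59]
pos 60 'c': at 4 (fail-walked)
pos 61 'b': at 7 (fail-walked)
pos 62 'd': at 8  emit P1@[62:62]
pos 63 'a': at 9  emit P2@[62:63],P4@[61:63]

Matches: [[0,1],[4,1],[5,2],[5,4],[8,3],[10,1],[14,3],[17,1],[18,2],[18,4],[21,1],[22,2],[22,4],[24,1],[25,0],[25,1],[26,0],[26,1],[27,0],[27,1],[28,0],[28,1],[29,0],[29,1],[30,2],[31,1],[34,1],[35,0],[35,1],[36,2],[38,1],[39,2],[39,4],[40,1],[41,0],[41,1],[44,1],[45,0],[45,1],[46,5],[47,1],[49,1],[50,2],[50,4],[52,1],[53,0],[53,1],[54,5],[57,1],[58,0],[58,1],[59,5],[62,1],[63,2],[63,4]]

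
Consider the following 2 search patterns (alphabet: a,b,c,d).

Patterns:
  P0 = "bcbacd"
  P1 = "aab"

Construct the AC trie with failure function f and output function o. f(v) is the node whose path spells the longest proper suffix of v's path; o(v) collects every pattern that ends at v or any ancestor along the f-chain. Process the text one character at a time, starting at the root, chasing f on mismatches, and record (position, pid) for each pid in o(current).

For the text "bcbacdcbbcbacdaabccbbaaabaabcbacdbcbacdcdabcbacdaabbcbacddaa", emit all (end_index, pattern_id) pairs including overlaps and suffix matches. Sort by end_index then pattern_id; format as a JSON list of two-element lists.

Build:
Trie nodes:
  0='ε' goto a→7 b→1
  1='b' goto c→2
  2='bc' goto b→3
  3='bcb' goto a→4
  4='bcba' goto c→5
  5='bcbac' goto d→6
  6='bcbacd' goto ·  [P0 ends]
  7='a' goto a→8
  8='aa' goto b→9
  9='aab' goto ·  [P1 ends]

BFS fail/out derivation:
  n1('b'): parent n0 fail=0; on 'b' 0 → fail=0;  out ∅∪∅=∅
  n7('a'): parent n0 fail=0; on 'a' 0 → fail=0;  out ∅∪∅=∅
  n2('bc'): parent n1 fail=0; on 'c' 0 → fail=0;  out ∅∪∅=∅
  n8('aa'): parent n7 fail=0; on 'a' 0 → fail=7;  out ∅∪∅=∅
  n3('bcb'): parent n2 fail=0; on 'b' 0 → fail=1;  out ∅∪∅=∅
  n9('aab'): parent n8 fail=7; on 'b' 7→0 → fail=1;  out {1}∪∅={1}
  n4('bcba'): parent n3 fail=1; on 'a' 1→0 → fail=7;  out ∅∪∅=∅
  n5('bcbac'): parent n4 fail=7; on 'c' 7→0 → fail=0;  out ∅∪∅=∅
  n6('bcbacd'): parent n5 fail=0; on 'd' 0 → fail=0;  out {0}∪∅={0}

Run:
i=0 'b': node 0→1
i=1 'c': node 1→2
i=2 'b': node 2→3
i=3 'a': node 3→4
i=4 'c': node 4→5
i=5 'd': node 5→6  → match P0@[0:5]
i=6 'c': node 6→0 ·f
i=7 'b': node 0→1
i=8 'b': node 1→1 ·f
i=9 'c': node 1→2
i=10 'b': node 2→3
i=11 'a': node 3→4
i=12 'c': node 4→5
i=13 'd': node 5→6  → match P0@[8:13]
i=14 'a': node 6→7 ·f
i=15 'a': node 7→8
i=16 'b': node 8→9  → match P1@[14:16]
i=17 'c': node 9→2 ·f
i=18 'c': node 2→0 ·f
i=19 'b': node 0→1
i=20 'b': node 1→1 ·f
i=21 'a': node 1→7 ·f
i=22 'a': node 7→8
i=23 'a': node 8→8 ·f
i=24 'b': node 8→9  → match P1@[22:24]
i=25 'a': node 9→7 ·f
i=26 'a': node 7→8
i=27 'b': node 8→9  → match P1@[25:27]
i=28 'c': node 9→2 ·f
i=29 'b': node 2→3
i=30 'a': node 3→4
i=31 'c': node 4→5
i=32 'd': node 5→6  → match P0@[27:32]
i=33 'b': node 6→1 ·f
i=34 'c': node 1→2
i=35 'b': node 2→3
i=36 'a': node 3→4
i=37 'c': node 4→5
i=38 'd': node 5→6  → match P0@[33:38]
i=39 'c': node 6→0 ·f
i=40 'd': node 0→0
i=41 'a': node 0→7
i=42 'b': node 7→1 ·f
i=43 'c': node 1→2
i=44 'b': node 2→3
i=45 'a': node 3→4
i=46 'c': node 4→5
i=47 'd': node 5→6  → match P0@[42:47]
i=48 'a': node 6→7 ·f
i=49 'a': node 7→8
i=50 'b': node 8→9  → match P1@[48:50]
i=51 'b': node 9→1 ·f
i=52 'c': node 1→2
i=53 'b': node 2→3
i=54 'a': node 3→4
i=55 'c': node 4→5
i=56 'd': node 5→6  → match P0@[51:56]
i=57 'd': node 6→0 ·f
i=58 'a': node 0→7
i=59 'a': node 7→8

All matches (sorted): [[5,0],[13,0],[16,1],[24,1],[27,1],[32,0],[38,0],[47,0],[50,1],[56,0]]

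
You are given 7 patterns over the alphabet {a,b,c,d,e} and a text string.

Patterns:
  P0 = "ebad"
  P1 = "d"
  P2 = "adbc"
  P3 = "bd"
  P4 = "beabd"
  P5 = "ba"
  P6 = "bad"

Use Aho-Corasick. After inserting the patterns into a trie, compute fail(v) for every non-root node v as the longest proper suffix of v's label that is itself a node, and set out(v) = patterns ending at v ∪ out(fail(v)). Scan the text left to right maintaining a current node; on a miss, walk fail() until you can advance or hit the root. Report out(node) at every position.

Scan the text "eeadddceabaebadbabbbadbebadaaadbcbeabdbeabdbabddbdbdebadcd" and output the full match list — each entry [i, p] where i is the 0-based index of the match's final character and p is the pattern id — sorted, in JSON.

Build automaton:
Trie nodes:
  0='ε' goto a→6 b→10 d→5 e→1
  1='e' goto b→2
  2='eb' goto a→3
  3='eba' goto d→4
  4='ebad' goto ·  [P0 ends]
  5='d' goto ·  [P1 ends]
  6='a' goto d→7
  7='ad' goto b→8
  8='adb' goto c→9
  9='adbc' goto ·  [P2 ends]
  10='b' goto a→16 d→11 e→12
  11='bd' goto ·  [P3 ends]
  12='be' goto a→13
  13='bea' goto b→14
  14='beab' goto d→15
  15='beabd' goto ·  [P4 ends]
  16='ba' goto d→17  [P5 ends]
  17='bad' goto ·  [P6 ends]

BFS fail/out derivation:
  fail(1) 'e': from fail(0)=0 chase 'e': 0 ⇒ 0;  out=∅∪out(0)=∅
  fail(5) 'd': from fail(0)=0 chase 'd': 0 ⇒ 0;  out={1}∪out(0)={1}
  fail(6) 'a': from fail(0)=0 chase 'a': 0 ⇒ 0;  out=∅∪out(0)=∅
  fail(10) 'b': from fail(0)=0 chase 'b': 0 ⇒ 0;  out=∅∪out(0)=∅
  fail(2) 'eb': from fail(1)=0 chase 'b': 0 ⇒ 10;  out=∅∪out(10)=∅
  fail(7) 'ad': from fail(6)=0 chase 'd': 0 ⇒ 5;  out=∅∪out(5)={1}
  fail(11) 'bd': from fail(10)=0 chase 'd': 0 ⇒ 5;  out={3}∪out(5)={1,3}
  fail(12) 'be': from fail(10)=0 chase 'e': 0 ⇒ 1;  out=∅∪out(1)=∅
  fail(16) 'ba': from fail(10)=0 chase 'a': 0 ⇒ 6;  out={5}∪out(6)={5}
  fail(3) 'eba': from fail(2)=10 chase 'a': 10 ⇒ 16;  out=∅∪out(16)={5}
  fail(8) 'adb': from fail(7)=5 chase 'b': 5→0 ⇒ 10;  out=∅∪out(10)=∅
  fail(13) 'bea': from fail(12)=1 chase 'a': 1→0 ⇒ 6;  out=∅∪out(6)=∅
  fail(17) 'bad': from fail(16)=6 chase 'd': 6 ⇒ 7;  out={6}∪out(7)={1,6}
  fail(4) 'ebad': from fail(3)=16 chase 'd': 16 ⇒ 17;  out={0}∪out(17)={0,1,6}
  fail(9) 'adbc': from fail(8)=10 chase 'c': 10→0 ⇒ 0;  out={2}∪out(0)={2}
  fail(14) 'beab': from fail(13)=6 chase 'b': 6→0 ⇒ 10;  out=∅∪out(10)=∅
  fail(15) 'beabd': from fail(14)=10 chase 'd': 10 ⇒ 11;  out={4}∪out(11)={1,3,4}

Text stream:
i=0 'e': node 0→1
i=1 'e': node 1→1 ·f
i=2 'a': node 1→6 ·f
i=3 'd': node 6→7  ** P1@[3:3]
i=4 'd': node 7→5 ·f  ** P1@[4:4]
i=5 'd': node 5→5 ·f  ** P1@[5:5]
i=6 'c': node 5→0 ·f
i=7 'e': node 0→1
i=8 'a': node 1→6 ·f
i=9 'b': node 6→10 ·f
i=10 'a': node 10→16  ** P5@[9:10]
i=11 'e': node 16→1 ·f
i=12 'b': node 1→2
i=13 'a': node 2→3  ** P5@[12:13]
i=14 'd': node 3→4  ** P0@[11:14],P1@[14:14],P6@[12:14]
i=15 'b': node 4→8 ·f
i=16 'a': node 8→16 ·f  ** P5@[15:16]
i=17 'b': node 16→10 ·f
i=18 'b': node 10→10 ·f
i=19 'b': node 10→10 ·f
i=20 'a': node 10→16  ** P5@[19:20]
i=21 'd': node 16→17  ** P1@[21:21],P6@[19:21]
i=22 'b': node 17→8 ·f
i=23 'e': node 8→12 ·f
i=24 'b': node 12→2 ·f
i=25 'a': node 2→3  ** P5@[24:25]
i=26 'd': node 3→4  ** P0@[23:26],P1@[26:26],P6@[24:26]
i=27 'a': node 4→6 ·f
i=28 'a': node 6→6 ·f
i=29 'a': node 6→6 ·f
i=30 'd': node 6→7  ** P1@[30:30]
i=31 'b': node 7→8
i=32 'c': node 8→9  ** P2@[29:32]
i=33 'b': node 9→10 ·f
i=34 'e': node 10→12
i=35 'a': node 12→13
i=36 'b': node 13→14
i=37 'd': node 14→15  ** P1@[37:37],P3@[36:37],P4@[33:37]
i=38 'b': node 15→10 ·f
i=39 'e': node 10→12
i=40 'a': node 12→13
i=41 'b': node 13→14
i=42 'd': node 14→15  ** P1@[42:42],P3@[41:42],P4@[38:42]
i=43 'b': node 15→10 ·f
i=44 'a': node 10→16  ** P5@[43:44]
i=45 'b': node 16→10 ·f
i=46 'd': node 10→11  ** P1@[46:46],P3@[45:46]
i=47 'd': node 11→5 ·f  ** P1@[47:47]
i=48 'b': node 5→10 ·f
i=49 'd': node 10→11  ** P1@[49:49],P3@[48:49]
i=50 'b': node 11→10 ·f
i=51 'd': node 10→11  ** P1@[51:51],P3@[50:51]
i=52 'e': node 11→1 ·f
i=53 'b': node 1→2
i=54 'a': node 2→3  ** P5@[53:54]
i=55 'd': node 3→4  ** P0@[52:55],P1@[55:55],P6@[53:55]
i=56 'c': node 4→0 ·f
i=57 'd': node 0→5  ** P1@[57:57]

Matches: [[3,1],[4,1],[5,1],[10,5],[13,5],[14,0],[14,1],[14,6],[16,5],[20,5],[21,1],[21,6],[25,5],[26,0],[26,1],[26,6],[30,1],[32,2],[37,1],[37,3],[37,4],[42,1],[42,3],[42,4],[44,5],[46,1],[46,3],[47,1],[49,1],[49,3],[51,1],[51,3],[54,5],[55,0],[55,1],[55,6],[57,1]]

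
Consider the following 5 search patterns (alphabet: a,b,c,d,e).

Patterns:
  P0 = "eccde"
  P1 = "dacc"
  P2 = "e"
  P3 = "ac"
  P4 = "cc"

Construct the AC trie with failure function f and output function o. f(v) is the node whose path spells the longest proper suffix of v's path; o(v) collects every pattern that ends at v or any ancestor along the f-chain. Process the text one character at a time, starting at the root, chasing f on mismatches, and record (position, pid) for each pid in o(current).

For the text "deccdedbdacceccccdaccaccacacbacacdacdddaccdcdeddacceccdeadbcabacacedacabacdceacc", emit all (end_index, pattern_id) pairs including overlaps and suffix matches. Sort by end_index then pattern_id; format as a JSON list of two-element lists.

Construct AC machine:
Trie nodes:
  0='ε' goto a→10 c→12 d→6 e→1
  1='e' goto c→2  [P2 ends]
  2='ec' goto c→3
  3='ecc' goto d→4
  4='eccd' goto e→5
  5='eccde' goto ·  [P0 ends]
  6='d' goto a→7
  7='da' goto c→8
  8='dac' goto c→9
  9='dacc' goto ·  [P1 ends]
  10='a' goto c→11
  11='ac' goto ·  [P3 ends]
  12='c' goto c→13
  13='cc' goto ·  [P4 ends]

Failure links (BFS by depth):
  fail(1) 'e': from fail(0)=0 chase 'e': 0 ⇒ 0;  out={2}∪out(0)={2}
  fail(6) 'd': from fail(0)=0 chase 'd': 0 ⇒ 0;  out=∅∪out(0)=∅
  fail(10) 'a': from fail(0)=0 chase 'a': 0 ⇒ 0;  out=∅∪out(0)=∅
  fail(12) 'c': from fail(0)=0 chase 'c': 0 ⇒ 0;  out=∅∪out(0)=∅
  fail(2) 'ec': from fail(1)=0 chase 'c': 0 ⇒ 12;  out=∅∪out(12)=∅
  fail(7) 'da': from fail(6)=0 chase 'a': 0 ⇒ 10;  out=∅∪out(10)=∅
  fail(11) 'ac': from fail(10)=0 chase 'c': 0 ⇒ 12;  out={3}∪out(12)={3}
  fail(13) 'cc': from fail(12)=0 chase 'c': 0 ⇒ 12;  out={4}∪out(12)={4}
  fail(3) 'ecc': from fail(2)=12 chase 'c': 12 ⇒ 13;  out=∅∪out(13)={4}
  fail(8) 'dac': from fail(7)=10 chase 'c': 10 ⇒ 11;  out=∅∪out(11)={3}
  fail(4) 'eccd': from fail(3)=13 chase 'd': 13→12→0 ⇒ 6;  out=∅∪out(6)=∅
  fail(9) 'dacc': from fail(8)=11 chase 'c': 11→12 ⇒ 13;  out={1}∪out(13)={1,4}
  fail(5) 'eccde': from fail(4)=6 chase 'e': 6→0 ⇒ 1;  out={0}∪out(1)={0,2}

Text stream:
pos 0 'd': at 6
pos 1 'e': at 1 (via fail)  emit P2@[1:1]
pos 2 'c': at 2
pos 3 'c': at 3  emit P4@[2:3]
pos 4 'd': at 4
pos 5 'e': at 5  emit P0@[1:5],P2@[5:5]
pos 6 'd': at 6 (via fail)
pos 7 'b': at 0 (via fail)
pos 8 'd': at 6
pos 9 'a': at 7
pos 10 'c': at 8  emit P3@[9:10]
pos 11 'c': at 9  emit P1@[8:11],P4@[10:11]
pos 12 'e': at 1 (via fail)  emit P2@[12:12]
pos 13 'c': at 2
pos 14 'c': at 3  emit P4@[13:14]
pos 15 'c': at 13 (via fail)  emit P4@[14:15]
pos 16 'c': at 13 (via fail)  emit P4@[15:16]
pos 17 'd': at 6 (via fail)
pos 18 'a': at 7
pos 19 'c': at 8  emit P3@[18:19]
pos 20 'c': at 9  emit P1@[17:20],P4@[19:20]
pos 21 'a': at 10 (via fail)
pos 22 'c': at 11  emit P3@[21:22]
pos 23 'c': at 13 (via fail)  emit P4@[22:23]
pos 24 'a': at 10 (via fail)
pos 25 'c': at 11  emit P3@[24:25]
pos 26 'a': at 10 (via fail)
pos 27 'c': at 11  emit P3@[26:27]
pos 28 'b': at 0 (via fail)
pos 29 'a': at 10
pos 30 'c': at 11  emit P3@[29:30]
pos 31 'a': at 10 (via fail)
pos 32 'c': at 11  emit P3@[31:32]
pos 33 'd': at 6 (via fail)
pos 34 'a': at 7
pos 35 'c': at 8  emit P3@[34:35]
pos 36 'd': at 6 (via fail)
pos 37 'd': at 6 (via fail)
pos 38 'd': at 6 (via fail)
pos 39 'a': at 7
pos 40 'c': at 8  emit P3@[39:40]
pos 41 'c': at 9  emit P1@[38:41],P4@[40:41]
pos 42 'd': at 6 (via fail)
pos 43 'c': at 12 (via fail)
pos 44 'd': at 6 (via fail)
pos 45 'e': at 1 (via fail)  emit P2@[45:45]
pos 46 'd': at 6 (via fail)
pos 47 'd': at 6 (via fail)
pos 48 'a': at 7
pos 49 'c': at 8  emit P3@[48:49]
pos 50 'c': at 9  emit P1@[47:50],P4@[49:50]
pos 51 'e': at 1 (via fail)  emit P2@[51:51]
pos 52 'c': at 2
pos 53 'c': at 3  emit P4@[52:53]
pos 54 'd': at 4
pos 55 'e': at 5  emit P0@[51:55],P2@[55:55]
pos 56 'a': at 10 (via fail)
pos 57 'd': at 6 (via fail)
pos 58 'b': at 0 (via fail)
pos 59 'c': at 12
pos 60 'a': at 10 (via fail)
pos 61 'b': at 0 (via fail)
pos 62 'a': at 10
pos 63 'c': at 11  emit P3@[62:63]
pos 64 'a': at 10 (via fail)
pos 65 'c': at 11  emit P3@[64:65]
pos 66 'e': at 1 (via fail)  emit P2@[66:66]
pos 67 'd': at 6 (via fail)
pos 68 'a': at 7
pos 69 'c': at 8  emit P3@[68:69]
pos 70 'a': at 10 (via fail)
pos 71 'b': at 0 (via fail)
pos 72 'a': at 10
pos 73 'c': at 11  emit P3@[72:73]
pos 74 'd': at 6 (via fail)
pos 75 'c': at 12 (via fail)
pos 76 'e': at 1 (via fail)  emit P2@[76:76]
pos 77 'a': at 10 (via fail)
pos 78 'c': at 11  emit P3@[77:78]
pos 79 'c': at 13 (via fail)  emit P4@[78:79]

All matches (sorted): [[1,2],[3,4],[5,0],[5,2],[10,3],[11,1],[11,4],[12,2],[14,4],[15,4],[16,4],[19,3],[20,1],[20,4],[22,3],[23,4],[25,3],[27,3],[30,3],[32,3],[35,3],[40,3],[41,1],[41,4],[45,2],[49,3],[50,1],[50,4],[51,2],[53,4],[55,0],[55,2],[63,3],[65,3],[66,2],[69,3],[73,3],[76,2],[78,3],[79,4]]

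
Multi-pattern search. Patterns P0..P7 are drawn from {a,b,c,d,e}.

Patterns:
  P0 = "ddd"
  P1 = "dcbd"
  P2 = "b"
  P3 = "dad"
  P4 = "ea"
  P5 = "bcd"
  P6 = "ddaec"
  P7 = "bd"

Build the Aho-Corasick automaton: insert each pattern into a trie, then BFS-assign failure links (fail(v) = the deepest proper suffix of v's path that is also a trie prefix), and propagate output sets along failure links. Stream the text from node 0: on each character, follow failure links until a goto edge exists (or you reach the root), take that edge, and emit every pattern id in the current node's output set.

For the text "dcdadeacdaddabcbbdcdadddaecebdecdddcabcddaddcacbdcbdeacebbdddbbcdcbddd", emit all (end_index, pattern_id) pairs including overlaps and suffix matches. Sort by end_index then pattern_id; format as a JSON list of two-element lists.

Build automaton:
Trie (insert patterns):
  0='ε' goto b→7 d→1 e→10
  1='d' goto a→8 c→4 d→2
  2='dd' goto a→14 d→3
  3='ddd' goto ·  [P0 ends]
  4='dc' goto b→5
  5='dcb' goto d→6
  6='dcbd' goto ·  [P1 ends]
  7='b' goto c→12 d→17  [P2 ends]
  8='da' goto d→9
  9='dad' goto ·  [P3 ends]
  10='e' goto a→11
  11='ea' goto ·  [P4 ends]
  12='bc' goto d→13
  13='bcd' goto ·  [P5 ends]
  14='dda' goto e→15
  15='ddae' goto c→16
  16='ddaec' goto ·  [P6 ends]
  17='bd' goto ·  [P7 ends]

BFS fail/out derivation:
  n1('d'): parent n0 fail=0; on 'd' 0 → fail=0;  out ∅∪∅=∅
  n7('b'): parent n0 fail=0; on 'b' 0 → fail=0;  out {2}∪∅={2}
  n10('e'): parent n0 fail=0; on 'e' 0 → fail=0;  out ∅∪∅=∅
  n2('dd'): parent n1 fail=0; on 'd' 0 → fail=1;  out ∅∪∅=∅
  n4('dc'): parent n1 fail=0; on 'c' 0 → fail=0;  out ∅∪∅=∅
  n8('da'): parent n1 fail=0; on 'a' 0 → fail=0;  out ∅∪∅=∅
  n11('ea'): parent n10 fail=0; on 'a' 0 → fail=0;  out {4}∪∅={4}
  n12('bc'): parent n7 fail=0; on 'c' 0 → fail=0;  out ∅∪∅=∅
  n17('bd'): parent n7 fail=0; on 'd' 0 → fail=1;  out {7}∪∅={7}
  n3('ddd'): parent n2 fail=1; on 'd' 1 → fail=2;  out {0}∪∅={0}
  n5('dcb'): parent n4 fail=0; on 'b' 0 → fail=7;  out ∅∪{2}={2}
  n9('dad'): parent n8 fail=0; on 'd' 0 → fail=1;  out {3}∪∅={3}
  n13('bcd'): parent n12 fail=0; on 'd' 0 → fail=1;  out {5}∪∅={5}
  n14('dda'): parent n2 fail=1; on 'a' 1 → fail=8;  out ∅∪∅=∅
  n6('dcbd'): parent n5 fail=7; on 'd' 7 → fail=17;  out {1}∪{7}={1,7}
  n15('ddae'): parent n14 fail=8; on 'e' 8→0 → fail=10;  out ∅∪∅=∅
  n16('ddaec'): parent n15 fail=10; on 'c' 10→0 → fail=0;  out {6}∪∅={6}

Scan:
i=0 'd': node 0→1
i=1 'c': node 1→4
i=2 'd': node 4→1 (fail-walked)
i=3 'a': node 1→8
i=4 'd': node 8→9  ** P3@[2:4]
i=5 'e': node 9→10 (fail-walked)
i=6 'a': node 10→11  ** P4@[5:6]
i=7 'c': node 11→0 (fail-walked)
i=8 'd': node 0→1
i=9 'a': node 1→8
i=10 'd': node 8→9  ** P3@[8:10]
i=11 'd': node 9→2 (fail-walked)
i=12 'a': node 2→14
i=13 'b': node 14→7 (fail-walked)  ** P2@[13:13]
i=14 'c': node 7→12
i=15 'b': node 12→7 (fail-walked)  ** P2@[15:15]
i=16 'b': node 7→7 (fail-walked)  ** P2@[16:16]
i=17 'd': node 7→17  ** P7@[16:17]
i=18 'c': node 17→4 (fail-walked)
i=19 'd': node 4→1 (fail-walked)
i=20 'a': node 1→8
i=21 'd': node 8→9  ** P3@[19:21]
i=22 'd': node 9→2 (fail-walked)
i=23 'd': node 2→3  ** P0@[21:23]
i=24 'a': node 3→14 (fail-walked)
i=25 'e': node 14→15
i=26 'c': node 15→16  ** P6@[22:26]
i=27 'e': node 16→10 (fail-walked)
i=28 'b': node 10→7 (fail-walked)  ** P2@[28:28]
i=29 'd': node 7→17  ** P7@[28:29]
i=30 'e': node 17→10 (fail-walked)
i=31 'c': node 10→0 (fail-walked)
i=32 'd': node 0→1
i=33 'd': node 1→2
i=34 'd': node 2→3  ** P0@[32:34]
i=35 'c': node 3→4 (fail-walked)
i=36 'a': node 4→0 (fail-walked)
i=37 'b': node 0→7  ** P2@[37:37]
i=38 'c': node 7→12
i=39 'd': node 12→13  ** P5@[37:39]
i=40 'd': node 13→2 (fail-walked)
i=41 'a': node 2→14
i=42 'd': node 14→9 (fail-walked)  ** P3@[40:42]
i=43 'd': node 9→2 (fail-walked)
i=44 'c': node 2→4 (fail-walked)
i=45 'a': node 4→0 (fail-walked)
i=46 'c': node 0→0
i=47 'b': node 0→7  ** P2@[47:47]
i=48 'd': node 7→17  ** P7@[47:48]
i=49 'c': node 17→4 (fail-walked)
i=50 'b': node 4→5  ** P2@[50:50]
i=51 'd': node 5→6  ** P1@[48:51],P7@[50:51]
i=52 'e': node 6→10 (fail-walked)
i=53 'a': node 10→11  ** P4@[52:53]
i=54 'c': node 11→0 (fail-walked)
i=55 'e': node 0→10
i=56 'b': node 10→7 (fail-walked)  ** P2@[56:56]
i=57 'b': node 7→7 (fail-walked)  ** P2@[57:57]
i=58 'd': node 7→17  ** P7@[57:58]
i=59 'd': node 17→2 (fail-walked)
i=60 'd': node 2→3  ** P0@[58:60]
i=61 'b': node 3→7 (fail-walked)  ** P2@[61:61]
i=62 'b': node 7→7 (fail-walked)  ** P2@[62:62]
i=63 'c': node 7→12
i=64 'd': node 12→13  ** P5@[62:64]
i=65 'c': node 13→4 (fail-walked)
i=66 'b': node 4→5  ** P2@[66:66]
i=67 'd': node 5→6  ** P1@[64:67],P7@[66:67]
i=68 'd': node 6→2 (fail-walked)
i=69 'd': node 2→3  ** P0@[67:69]

Result: [[4,3],[6,4],[10,3],[13,2],[15,2],[16,2],[17,7],[21,3],[23,0],[26,6],[28,2],[29,7],[34,0],[37,2],[39,5],[42,3],[47,2],[48,7],[50,2],[51,1],[51,7],[53,4],[56,2],[57,2],[58,7],[60,0],[61,2],[62,2],[64,5],[66,2],[67,1],[67,7],[69,0]]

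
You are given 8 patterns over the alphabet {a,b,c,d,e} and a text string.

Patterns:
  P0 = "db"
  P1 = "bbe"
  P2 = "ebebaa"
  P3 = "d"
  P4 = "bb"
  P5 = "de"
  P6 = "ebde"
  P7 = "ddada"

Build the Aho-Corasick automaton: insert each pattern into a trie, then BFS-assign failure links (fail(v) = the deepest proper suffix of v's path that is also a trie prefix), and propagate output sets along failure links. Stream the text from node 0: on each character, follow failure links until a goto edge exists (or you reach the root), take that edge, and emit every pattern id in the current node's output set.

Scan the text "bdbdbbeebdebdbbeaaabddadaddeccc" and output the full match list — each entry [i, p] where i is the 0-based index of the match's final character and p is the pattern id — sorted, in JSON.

Build automaton:
Trie nodes:
  0='ε' goto b→3 d→1 e→6
  1='d' goto b→2 d→15 e→12  ←P3
  2='db' goto ·  ←P0
  3='b' goto b→4
  4='bb' goto e→5  ←P4
  5='bbe' goto ·  ←P1
  6='e' goto b→7
  7='eb' goto d→13 e→8
  8='ebe' goto b→9
  9='ebeb' goto a→10
  10='ebeba' goto a→11
  11='ebebaa' goto ·  ←P2
  12='de' goto ·  ←P5
  13='ebd' goto e→14
  14='ebde' goto ·  ←P6
  15='dd' goto a→16
  16='dda' goto d→17
  17='ddad' goto a→18
  18='ddada' goto ·  ←P7

BFS fail/out derivation:
  fail(1) 'd': from fail(0)=0 chase 'd': 0 ⇒ 0;  out={3}∪out(0)={3}
  fail(3) 'b': from fail(0)=0 chase 'b': 0 ⇒ 0;  out=∅∪out(0)=∅
  fail(6) 'e': from fail(0)=0 chase 'e': 0 ⇒ 0;  out=∅∪out(0)=∅
  fail(2) 'db': from fail(1)=0 chase 'b': 0 ⇒ 3;  out={0}∪out(3)={0}
  fail(4) 'bb': from fail(3)=0 chase 'b': 0 ⇒ 3;  out={4}∪out(3)={4}
  fail(7) 'eb': from fail(6)=0 chase 'b': 0 ⇒ 3;  out=∅∪out(3)=∅
  fail(12) 'de': from fail(1)=0 chase 'e': 0 ⇒ 6;  out={5}∪out(6)={5}
  fail(15) 'dd': from fail(1)=0 chase 'd': 0 ⇒ 1;  out=∅∪out(1)={3}
  fail(5) 'bbe': from fail(4)=3 chase 'e': 3→0 ⇒ 6;  out={1}∪out(6)={1}
  fail(8) 'ebe': from fail(7)=3 chase 'e': 3→0 ⇒ 6;  out=∅∪out(6)=∅
  fail(13) 'ebd': from fail(7)=3 chase 'd': 3→0 ⇒ 1;  out=∅∪out(1)={3}
  fail(16) 'dda': from fail(15)=1 chase 'a': 1→0 ⇒ 0;  out=∅∪out(0)=∅
  fail(9) 'ebeb': from fail(8)=6 chase 'b': 6 ⇒ 7;  out=∅∪out(7)=∅
  fail(14) 'ebde': from fail(13)=1 chase 'e': 1 ⇒ 12;  out={6}∪out(12)={5,6}
  fail(17) 'ddad': from fail(16)=0 chase 'd': 0 ⇒ 1;  out=∅∪out(1)={3}
  fail(10) 'ebeba': from fail(9)=7 chase 'a': 7→3→0 ⇒ 0;  out=∅∪out(0)=∅
  fail(18) 'ddada': from fail(17)=1 chase 'a': 1→0 ⇒ 0;  out={7}∪out(0)={7}
  fail(11) 'ebebaa': from fail(10)=0 chase 'a': 0 ⇒ 0;  out={2}∪out(0)={2}

Scan:
pos 0 'b': at 3
pos 1 'd': at 1 (via fail)  ** P3@[1:1]
pos 2 'b': at 2  ** P0@[1:2]
pos 3 'd': at 1 (via fail)  ** P3@[3:3]
pos 4 'b': at 2  ** P0@[3:4]
pos 5 'b': at 4 (via fail)  ** P4@[4:5]
pos 6 'e': at 5  ** P1@[4:6]
pos 7 'e': at 6 (via fail)
pos 8 'b': at 7
pos 9 'd': at 13  ** P3@[9:9]
pos 10 'e': at 14  ** P5@[9:10],P6@[7:10]
pos 11 'b': at 7 (via fail)
pos 12 'd': at 13  ** P3@[12:12]
pos 13 'b': at 2 (via fail)  ** P0@[12:13]
pos 14 'b': at 4 (via fail)  ** P4@[13:14]
pos 15 'e': at 5  ** P1@[13:15]
pos 16 'a': at 0 (via fail)
pos 17 'a': at 0
pos 18 'a': at 0
pos 19 'b': at 3
pos 20 'd': at 1 (via fail)  ** P3@[20:20]
pos 21 'd': at 15  ** P3@[21:21]
pos 22 'a': at 16
pos 23 'd': at 17  ** P3@[23:23]
pos 24 'a': at 18  ** P7@[20:24]
pos 25 'd': at 1 (via fail)  ** P3@[25:25]
pos 26 'd': at 15  ** P3@[26:26]
pos 27 'e': at 12 (via fail)  ** P5@[26:27]
pos 28 'c': at 0 (via fail)
pos 29 'c': at 0
pos 30 'c': at 0

Matches: [[1,3],[2,0],[3,3],[4,0],[5,4],[6,1],[9,3],[10,5],[10,6],[12,3],[13,0],[14,4],[15,1],[20,3],[21,3],[23,3],[24,7],[25,3],[26,3],[27,5]]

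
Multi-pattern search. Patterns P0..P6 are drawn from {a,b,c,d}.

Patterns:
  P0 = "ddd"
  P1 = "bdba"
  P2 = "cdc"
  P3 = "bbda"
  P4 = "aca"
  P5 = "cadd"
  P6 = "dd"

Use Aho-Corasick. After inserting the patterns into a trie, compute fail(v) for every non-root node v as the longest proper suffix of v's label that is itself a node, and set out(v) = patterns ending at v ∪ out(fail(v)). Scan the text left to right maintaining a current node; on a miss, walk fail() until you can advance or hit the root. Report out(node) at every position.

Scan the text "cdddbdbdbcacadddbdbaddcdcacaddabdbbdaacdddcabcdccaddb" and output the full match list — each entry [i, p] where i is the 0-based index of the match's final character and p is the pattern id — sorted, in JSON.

Construct AC machine:
Trie nodes:
  n0 'ε': a→14 b→4 c→8 d→1
  n1 'd': d→2
  n2 'dd': d→3  [P6 ends]
  n3 'ddd': ·  [P0 ends]
  n4 'b': b→11 d→5
  n5 'bd': b→6
  n6 'bdb': a→7
  n7 'bdba': ·  [P1 ends]
  n8 'c': a→17 d→9
  n9 'cd': c→10
  n10 'cdc': ·  [P2 ends]
  n11 'bb': d→12
  n12 'bbd': a→13
  n13 'bbda': ·  [P3 ends]
  n14 'a': c→15
  n15 'ac': a→16
  n16 'aca': ·  [P4 ends]
  n17 'ca': d→18
  n18 'cad': d→19
  n19 'cadd': ·  [P5 ends]

Failure links (BFS by depth):
  fail(1) 'd': from fail(0)=0 chase 'd': 0 ⇒ 0;  out=∅∪out(0)=∅
  fail(4) 'b': from fail(0)=0 chase 'b': 0 ⇒ 0;  out=∅∪out(0)=∅
  fail(8) 'c': from fail(0)=0 chase 'c': 0 ⇒ 0;  out=∅∪out(0)=∅
  fail(14) 'a': from fail(0)=0 chase 'a': 0 ⇒ 0;  out=∅∪out(0)=∅
  fail(2) 'dd': from fail(1)=0 chase 'd': 0 ⇒ 1;  out={6}∪out(1)={6}
  fail(5) 'bd': from fail(4)=0 chase 'd': 0 ⇒ 1;  out=∅∪out(1)=∅
  fail(9) 'cd': from fail(8)=0 chase 'd': 0 ⇒ 1;  out=∅∪out(1)=∅
  fail(11) 'bb': from fail(4)=0 chase 'b': 0 ⇒ 4;  out=∅∪out(4)=∅
  fail(15) 'ac': from fail(14)=0 chase 'c': 0 ⇒ 8;  out=∅∪out(8)=∅
  fail(17) 'ca': from fail(8)=0 chase 'a': 0 ⇒ 14;  out=∅∪out(14)=∅
  fail(3) 'ddd': from fail(2)=1 chase 'd': 1 ⇒ 2;  out={0}∪out(2)={0,6}
  fail(6) 'bdb': from fail(5)=1 chase 'b': 1→0 ⇒ 4;  out=∅∪out(4)=∅
  fail(10) 'cdc': from fail(9)=1 chase 'c': 1→0 ⇒ 8;  out={2}∪out(8)={2}
  fail(12) 'bbd': from fail(11)=4 chase 'd': 4 ⇒ 5;  out=∅∪out(5)=∅
  fail(16) 'aca': from fail(15)=8 chase 'a': 8 ⇒ 17;  out={4}∪out(17)={4}
  fail(18) 'cad': from fail(17)=14 chase 'd': 14→0 ⇒ 1;  out=∅∪out(1)=∅
  fail(7) 'bdba': from fail(6)=4 chase 'a': 4→0 ⇒ 14;  out={1}∪out(14)={1}
  fail(13) 'bbda': from fail(12)=5 chase 'a': 5→1→0 ⇒ 14;  out={3}∪out(14)={3}
  fail(19) 'cadd': from fail(18)=1 chase 'd': 1 ⇒ 2;  out={5}∪out(2)={5,6}

Run:
i=0 'c': node 0→8
i=1 'd': node 8→9
i=2 'd': node 9→2 (fail-walked)  → match P6@[1:2]
i=3 'd': node 2→3  → match P0@[1:3],P6@[2:3]
i=4 'b': node 3→4 (fail-walked)
i=5 'd': node 4→5
i=6 'b': node 5→6
i=7 'd': node 6→5 (fail-walked)
i=8 'b': node 5→6
i=9 'c': node 6→8 (fail-walked)
i=10 'a': node 8→17
i=11 'c': node 17→15 (fail-walked)
i=12 'a': node 15→16  → match P4@[10:12]
i=13 'd': node 16→18 (fail-walked)
i=14 'd': node 18→19  → match P5@[11:14],P6@[13:14]
i=15 'd': node 19→3 (fail-walked)  → match P0@[13:15],P6@[14:15]
i=16 'b': node 3→4 (fail-walked)
i=17 'd': node 4→5
i=18 'b': node 5→6
i=19 'a': node 6→7  → match P1@[16:19]
i=20 'd': node 7→1 (fail-walked)
i=21 'd': node 1→2  → match P6@[20:21]
i=22 'c': node 2→8 (fail-walked)
i=23 'd': node 8→9
i=24 'c': node 9→10  → match P2@[22:24]
i=25 'a': node 10→17 (fail-walked)
i=26 'c': node 17→15 (fail-walked)
i=27 'a': node 15→16  → match P4@[25:27]
i=28 'd': node 16→18 (fail-walked)
i=29 'd': node 18→19  → match P5@[26:29],P6@[28:29]
i=30 'a': node 19→14 (fail-walked)
i=31 'b': node 14→4 (fail-walked)
i=32 'd': node 4→5
i=33 'b': node 5→6
i=34 'b': node 6→11 (fail-walked)
i=35 'd': node 11→12
i=36 'a': node 12→13  → match P3@[33:36]
i=37 'a': node 13→14 (fail-walked)
i=38 'c': node 14→15
i=39 'd': node 15→9 (fail-walked)
i=40 'd': node 9→2 (fail-walked)  → match P6@[39:40]
i=41 'd': node 2→3  → match P0@[39:41],P6@[40:41]
i=42 'c': node 3→8 (fail-walked)
i=43 'a': node 8→17
i=44 'b': node 17→4 (fail-walked)
i=45 'c': node 4→8 (fail-walked)
i=46 'd': node 8→9
i=47 'c': node 9→10  → match P2@[45:47]
i=48 'c': node 10→8 (fail-walked)
i=49 'a': node 8→17
i=50 'd': node 17→18
i=51 'd': node 18→19  → match P5@[48:51],P6@[50:51]
i=52 'b': node 19→4 (fail-walked)

All matches (sorted): [[2,6],[3,0],[3,6],[12,4],[14,5],[14,6],[15,0],[15,6],[19,1],[21,6],[24,2],[27,4],[29,5],[29,6],[36,3],[40,6],[41,0],[41,6],[47,2],[51,5],[51,6]]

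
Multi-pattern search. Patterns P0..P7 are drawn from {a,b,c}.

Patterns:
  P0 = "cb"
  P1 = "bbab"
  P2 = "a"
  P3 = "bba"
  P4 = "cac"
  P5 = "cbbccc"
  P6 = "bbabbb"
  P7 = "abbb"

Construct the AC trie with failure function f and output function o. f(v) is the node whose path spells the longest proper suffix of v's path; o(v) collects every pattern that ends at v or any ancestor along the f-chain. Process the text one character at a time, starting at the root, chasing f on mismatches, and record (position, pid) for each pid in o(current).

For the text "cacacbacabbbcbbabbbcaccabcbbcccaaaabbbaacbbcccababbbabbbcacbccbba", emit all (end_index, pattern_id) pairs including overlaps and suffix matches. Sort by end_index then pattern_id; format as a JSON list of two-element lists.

Construct AC machine:
Trie (insert patterns):
  n0 'ε': a→7 b→3 c→1
  n1 'c': a→8 b→2
  n2 'cb': b→10  [P0 ends]
  n3 'b': b→4
  n4 'bb': a→5
  n5 'bba': b→6  [P3 ends]
  n6 'bbab': b→14  [P1 ends]
  n7 'a': b→16  [P2 ends]
  n8 'ca': c→9
  n9 'cac': ·  [P4 ends]
  n10 'cbb': c→11
  n11 'cbbc': c→12
  n12 'cbbcc': c→13
  n13 'cbbccc': ·  [P5 ends]
  n14 'bbabb': b→15
  n15 'bbabbb': ·  [P6 ends]
  n16 'ab': b→17
  n17 'abb': b→18
  n18 'abbb': ·  [P7 ends]

BFS fail/out derivation:
  n1('c'): parent n0 fail=0; on 'c' 0 → fail=0;  out ∅∪∅=∅
  n3('b'): parent n0 fail=0; on 'b' 0 → fail=0;  out ∅∪∅=∅
  n7('a'): parent n0 fail=0; on 'a' 0 → fail=0;  out {2}∪∅={2}
  n2('cb'): parent n1 fail=0; on 'b' 0 → fail=3;  out {0}∪∅={0}
  n4('bb'): parent n3 fail=0; on 'b' 0 → fail=3;  out ∅∪∅=∅
  n8('ca'): parent n1 fail=0; on 'a' 0 → fail=7;  out ∅∪{2}={2}
  n16('ab'): parent n7 fail=0; on 'b' 0 → fail=3;  out ∅∪∅=∅
  n5('bba'): parent n4 fail=3; on 'a' 3→0 → fail=7;  out {3}∪{2}={2,3}
  n9('cac'): parent n8 fail=7; on 'c' 7→0 → fail=1;  out {4}∪∅={4}
  n10('cbb'): parent n2 fail=3; on 'b' 3 → fail=4;  out ∅∪∅=∅
  n17('abb'): parent n16 fail=3; on 'b' 3 → fail=4;  out ∅∪∅=∅
  n6('bbab'): parent n5 fail=7; on 'b' 7 → fail=16;  out {1}∪∅={1}
  n11('cbbc'): parent n10 fail=4; on 'c' 4→3→0 → fail=1;  out ∅∪∅=∅
  n18('abbb'): parent n17 fail=4; on 'b' 4→3 → fail=4;  out {7}∪∅={7}
  n12('cbbcc'): parent n11 fail=1; on 'c' 1→0 → fail=1;  out ∅∪∅=∅
  n14('bbabb'): parent n6 fail=16; on 'b' 16 → fail=17;  out ∅∪∅=∅
  n13('cbbccc'): parent n12 fail=1; on 'c' 1→0 → fail=1;  out {5}∪∅={5}
  n15('bbabbb'): parent n14 fail=17; on 'b' 17 → fail=18;  out {6}∪{7}={6,7}

Run:
i=0 'c': node 0→1
i=1 'a': node 1→8  → match P2@[1:1]
i=2 'c': node 8→9  → match P4@[0:2]
i=3 'a': node 9→8 ·f  → match P2@[3:3]
i=4 'c': node 8→9  → match P4@[2:4]
i=5 'b': node 9→2 ·f  → match P0@[4:5]
i=6 'a': node 2→7 ·f  → match P2@[6:6]
i=7 'c': node 7→1 ·f
i=8 'a': node 1→8  → match P2@[8:8]
i=9 'b': node 8→16 ·f
i=10 'b': node 16→17
i=11 'b': node 17→18  → match P7@[8:11]
i=12 'c': node 18→1 ·f
i=13 'b': node 1→2  → match P0@[12:13]
i=14 'b': node 2→10
i=15 'a': node 10→5 ·f  → match P2@[15:15],P3@[13:15]
i=16 'b': node 5→6  → match P1@[13:16]
i=17 'b': node 6→14
i=18 'b': node 14→15  → match P6@[13:18],P7@[15:18]
i=19 'c': node 15→1 ·f
i=20 'a': node 1→8  → match P2@[20:20]
i=21 'c': node 8→9  → match P4@[19:21]
i=22 'c': node 9→1 ·f
i=23 'a': node 1→8  → match P2@[23:23]
i=24 'b': node 8→16 ·f
i=25 'c': node 16→1 ·f
i=26 'b': node 1→2  → match P0@[25:26]
i=27 'b': node 2→10
i=28 'c': node 10→11
i=29 'c': node 11→12
i=30 'c': node 12→13  → match P5@[25:30]
i=31 'a': node 13→8 ·f  → match P2@[31:31]
i=32 'a': node 8→7 ·f  → match P2@[32:32]
i=33 'a': node 7→7 ·f  → match P2@[33:33]
i=34 'a': node 7→7 ·f  → match P2@[34:34]
i=35 'b': node 7→16
i=36 'b': node 16→17
i=37 'b': node 17→18  → match P7@[34:37]
i=38 'a': node 18→5 ·f  → match P2@[38:38],P3@[36:38]
i=39 'a': node 5→7 ·f  → match P2@[39:39]
i=40 'c': node 7→1 ·f
i=41 'b': node 1→2  → match P0@[40:41]
i=42 'b': node 2→10
i=43 'c': node 10→11
i=44 'c': node 11→12
i=45 'c': node 12→13  → match P5@[40:45]
i=46 'a': node 13→8 ·f  → match P2@[46:46]
i=47 'b': node 8→16 ·f
i=48 'a': node 16→7 ·f  → match P2@[48:48]
i=49 'b': node 7→16
i=50 'b': node 16→17
i=51 'b': node 17→18  → match P7@[48:51]
i=52 'a': node 18→5 ·f  → match P2@[52:52],P3@[50:52]
i=53 'b': node 5→6  → match P1@[50:53]
i=54 'b': node 6→14
i=55 'b': node 14→15  → match P6@[50:55],P7@[52:55]
i=56 'c': node 15→1 ·f
i=57 'a': node 1→8  → match P2@[57:57]
i=58 'c': node 8→9  → match P4@[56:58]
i=59 'b': node 9→2 ·f  → match P0@[58:59]
i=60 'c': node 2→1 ·f
i=61 'c': node 1→1 ·f
i=62 'b': node 1→2  → match P0@[61:62]
i=63 'b': node 2→10
i=64 'a': node 10→5 ·f  → match P2@[64:64],P3@[62:64]

Result: [[1,2],[2,4],[3,2],[4,4],[5,0],[6,2],[8,2],[11,7],[13,0],[15,2],[15,3],[16,1],[18,6],[18,7],[20,2],[21,4],[23,2],[26,0],[30,5],[31,2],[32,2],[33,2],[34,2],[37,7],[38,2],[38,3],[39,2],[41,0],[45,5],[46,2],[48,2],[51,7],[52,2],[52,3],[53,1],[55,6],[55,7],[57,2],[58,4],[59,0],[62,0],[64,2],[64,3]]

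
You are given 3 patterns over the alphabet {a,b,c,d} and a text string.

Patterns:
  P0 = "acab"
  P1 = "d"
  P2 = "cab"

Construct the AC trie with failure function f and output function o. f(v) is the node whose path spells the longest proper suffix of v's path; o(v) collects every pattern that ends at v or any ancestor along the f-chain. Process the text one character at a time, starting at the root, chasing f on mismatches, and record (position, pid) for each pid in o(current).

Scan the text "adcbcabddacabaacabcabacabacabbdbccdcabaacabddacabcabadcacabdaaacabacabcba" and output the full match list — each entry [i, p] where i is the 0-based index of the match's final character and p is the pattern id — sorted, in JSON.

Build:
Trie nodes:
  0='ε' goto a→1 c→6 d→5
  1='a' goto c→2
  2='ac' goto a→3
  3='aca' goto b→4
  4='acab' goto ·  ←P0
  5='d' goto ·  ←P1
  6='c' goto a→7
  7='ca' goto b→8
  8='cab' goto ·  ←P2

Failure links (BFS by depth):
  fail(1) 'a': from fail(0)=0 chase 'a': 0 ⇒ 0;  out=∅∪out(0)=∅
  fail(5) 'd': from fail(0)=0 chase 'd': 0 ⇒ 0;  out={1}∪out(0)={1}
  fail(6) 'c': from fail(0)=0 chase 'c': 0 ⇒ 0;  out=∅∪out(0)=∅
  fail(2) 'ac': from fail(1)=0 chase 'c': 0 ⇒ 6;  out=∅∪out(6)=∅
  fail(7) 'ca': from fail(6)=0 chase 'a': 0 ⇒ 1;  out=∅∪out(1)=∅
  fail(3) 'aca': from fail(2)=6 chase 'a': 6 ⇒ 7;  out=∅∪out(7)=∅
  fail(8) 'cab': from fail(7)=1 chase 'b': 1→0 ⇒ 0;  out={2}∪out(0)={2}
  fail(4) 'acab': from fail(3)=7 chase 'b': 7 ⇒ 8;  out={0}∪out(8)={0,2}

Text stream:
pos 0 'a': at 1
pos 1 'd': at 5 ·f  ** P1@[1:1]
pos 2 'c': at 6 ·f
pos 3 'b': at 0 ·f
pos 4 'c': at 6
pos 5 'a': at 7
pos 6 'b': at 8  ** P2@[4:6]
pos 7 'd': at 5 ·f  ** P1@[7:7]
pos 8 'd': at 5 ·f  ** P1@[8:8]
pos 9 'a': at 1 ·f
pos 10 'c': at 2
pos 11 'a': at 3
pos 12 'b': at 4  ** P0@[9:12],P2@[10:12]
pos 13 'a': at 1 ·f
pos 14 'a': at 1 ·f
pos 15 'c': at 2
pos 16 'a': at 3
pos 17 'b': at 4  ** P0@[14:17],P2@[15:17]
pos 18 'c': at 6 ·f
pos 19 'a': at 7
pos 20 'b': at 8  ** P2@[18:20]
pos 21 'a': at 1 ·f
pos 22 'c': at 2
pos 23 'a': at 3
pos 24 'b': at 4  ** P0@[21:24],P2@[22:24]
pos 25 'a': at 1 ·f
pos 26 'c': at 2
pos 27 'a': at 3
pos 28 'b': at 4  ** P0@[25:28],P2@[26:28]
pos 29 'b': at 0 ·f
pos 30 'd': at 5  ** P1@[30:30]
pos 31 'b': at 0 ·f
pos 32 'c': at 6
pos 33 'c': at 6 ·f
pos 34 'd': at 5 ·f  ** P1@[34:34]
pos 35 'c': at 6 ·f
pos 36 'a': at 7
pos 37 'b': at 8  ** P2@[35:37]
pos 38 'a': at 1 ·f
pos 39 'a': at 1 ·f
pos 40 'c': at 2
pos 41 'a': at 3
pos 42 'b': at 4  ** P0@[39:42],P2@[40:42]
pos 43 'd': at 5 ·f  ** P1@[43:43]
pos 44 'd': at 5 ·f  ** P1@[44:44]
pos 45 'a': at 1 ·f
pos 46 'c': at 2
pos 47 'a': at 3
pos 48 'b': at 4  ** P0@[45:48],P2@[46:48]
pos 49 'c': at 6 ·f
pos 50 'a': at 7
pos 51 'b': at 8  ** P2@[49:51]
pos 52 'a': at 1 ·f
pos 53 'd': at 5 ·f  ** P1@[53:53]
pos 54 'c': at 6 ·f
pos 55 'a': at 7
pos 56 'c': at 2 ·f
pos 57 'a': at 3
pos 58 'b': at 4  ** P0@[55:58],P2@[56:58]
pos 59 'd': at 5 ·f  ** P1@[59:59]
pos 60 'a': at 1 ·f
pos 61 'a': at 1 ·f
pos 62 'a': at 1 ·f
pos 63 'c': at 2
pos 64 'a': at 3
pos 65 'b': at 4  ** P0@[62:65],P2@[63:65]
pos 66 'a': at 1 ·f
pos 67 'c': at 2
pos 68 'a': at 3
pos 69 'b': at 4  ** P0@[66:69],P2@[67:69]
pos 70 'c': at 6 ·f
pos 71 'b': at 0 ·f
pos 72 'a': at 1

Result: [[1,1],[6,2],[7,1],[8,1],[12,0],[12,2],[17,0],[17,2],[20,2],[24,0],[24,2],[28,0],[28,2],[30,1],[34,1],[37,2],[42,0],[42,2],[43,1],[44,1],[48,0],[48,2],[51,2],[53,1],[58,0],[58,2],[59,1],[65,0],[65,2],[69,0],[69,2]]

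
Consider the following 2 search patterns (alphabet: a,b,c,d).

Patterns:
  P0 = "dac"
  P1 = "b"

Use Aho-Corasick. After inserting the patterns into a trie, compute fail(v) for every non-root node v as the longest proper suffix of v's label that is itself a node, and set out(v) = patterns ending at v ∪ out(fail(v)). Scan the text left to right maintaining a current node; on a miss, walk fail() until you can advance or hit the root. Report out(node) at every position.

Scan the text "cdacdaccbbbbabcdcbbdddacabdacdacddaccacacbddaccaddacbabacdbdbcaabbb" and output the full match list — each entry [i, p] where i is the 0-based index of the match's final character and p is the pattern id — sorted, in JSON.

Build automaton:
Trie nodes:
  n0 'ε': b→4 d→1
  n1 'd': a→2
  n2 'da': c→3
  n3 'dac': ·  ←P0
  n4 'b': ·  ←P1

BFS fail/out derivation:
  n1('d'): parent n0 fail=0; on 'd' 0 → fail=0;  out ∅∪∅=∅
  n4('b'): parent n0 fail=0; on 'b' 0 → fail=0;  out {1}∪∅={1}
  n2('da'): parent n1 fail=0; on 'a' 0 → fail=0;  out ∅∪∅=∅
  n3('dac'): parent n2 fail=0; on 'c' 0 → fail=0;  out {0}∪∅={0}

Run:
[0] read 'c'  n0⇒n0
[1] read 'd'  n0⇒n1
[2] read 'a'  n1⇒n2
[3] read 'c'  n2⇒n3  emit P0@[1:3]
[4] read 'd'  n3⇒n1 (fail-walked)
[5] read 'a'  n1⇒n2
[6] read 'c'  n2⇒n3  emit P0@[4:6]
[7] read 'c'  n3⇒n0 (fail-walked)
[8] read 'b'  n0⇒n4  emit P1@[8:8]
[9] read 'b'  n4⇒n4 (fail-walked)  emit P1@[9:9]
[10] read 'b'  n4⇒n4 (fail-walked)  emit P1@[10:10]
[11] read 'b'  n4⇒n4 (fail-walked)  emit P1@[11:11]
[12] read 'a'  n4⇒n0 (fail-walked)
[13] read 'b'  n0⇒n4  emit P1@[13:13]
[14] read 'c'  n4⇒n0 (fail-walked)
[15] read 'd'  n0⇒n1
[16] read 'c'  n1⇒n0 (fail-walked)
[17] read 'b'  n0⇒n4  emit P1@[17:17]
[18] read 'b'  n4⇒n4 (fail-walked)  emit P1@[18:18]
[19] read 'd'  n4⇒n1 (fail-walked)
[20] read 'd'  n1⇒n1 (fail-walked)
[21] read 'd'  n1⇒n1 (fail-walked)
[22] read 'a'  n1⇒n2
[23] read 'c'  n2⇒n3  emit P0@[21:23]
[24] read 'a'  n3⇒n0 (fail-walked)
[25] read 'b'  n0⇒n4  emit P1@[25:25]
[26] read 'd'  n4⇒n1 (fail-walked)
[27] read 'a'  n1⇒n2
[28] read 'c'  n2⇒n3  emit P0@[26:28]
[29] read 'd'  n3⇒n1 (fail-walked)
[30] read 'a'  n1⇒n2
[31] read 'c'  n2⇒n3  emit P0@[29:31]
[32] read 'd'  n3⇒n1 (fail-walked)
[33] read 'd'  n1⇒n1 (fail-walked)
[34] read 'a'  n1⇒n2
[35] read 'c'  n2⇒n3  emit P0@[33:35]
[36] read 'c'  n3⇒n0 (fail-walked)
[37] read 'a'  n0⇒n0
[38] read 'c'  n0⇒n0
[39] read 'a'  n0⇒n0
[40] read 'c'  n0⇒n0
[41] read 'b'  n0⇒n4  emit P1@[41:41]
[42] read 'd'  n4⇒n1 (fail-walked)
[43] read 'd'  n1⇒n1 (fail-walked)
[44] read 'a'  n1⇒n2
[45] read 'c'  n2⇒n3  emit P0@[43:45]
[46] read 'c'  n3⇒n0 (fail-walked)
[47] read 'a'  n0⇒n0
[48] read 'd'  n0⇒n1
[49] read 'd'  n1⇒n1 (fail-walked)
[50] read 'a'  n1⇒n2
[51] read 'c'  n2⇒n3  emit P0@[49:51]
[52] read 'b'  n3⇒n4 (fail-walked)  emit P1@[52:52]
[53] read 'a'  n4⇒n0 (fail-walked)
[54] read 'b'  n0⇒n4  emit P1@[54:54]
[55] read 'a'  n4⇒n0 (fail-walked)
[56] read 'c'  n0⇒n0
[57] read 'd'  n0⇒n1
[58] read 'b'  n1⇒n4 (fail-walked)  emit P1@[58:58]
[59] read 'd'  n4⇒n1 (fail-walked)
[60] read 'b'  n1⇒n4 (fail-walked)  emit P1@[60:60]
[61] read 'c'  n4⇒n0 (fail-walked)
[62] read 'a'  n0⇒n0
[63] read 'a'  n0⇒n0
[64] read 'b'  n0⇒n4  emit P1@[64:64]
[65] read 'b'  n4⇒n4 (fail-walked)  emit P1@[65:65]
[66] read 'b'  n4⇒n4 (fail-walked)  emit P1@[66:66]

Matches: [[3,0],[6,0],[8,1],[9,1],[10,1],[11,1],[13,1],[17,1],[18,1],[23,0],[25,1],[28,0],[31,0],[35,0],[41,1],[45,0],[51,0],[52,1],[54,1],[58,1],[60,1],[64,1],[65,1],[66,1]]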